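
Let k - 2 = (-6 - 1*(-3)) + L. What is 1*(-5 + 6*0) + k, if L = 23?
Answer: 17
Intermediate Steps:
k = 22 (k = 2 + ((-6 - 1*(-3)) + 23) = 2 + ((-6 + 3) + 23) = 2 + (-3 + 23) = 2 + 20 = 22)
1*(-5 + 6*0) + k = 1*(-5 + 6*0) + 22 = 1*(-5 + 0) + 22 = 1*(-5) + 22 = -5 + 22 = 17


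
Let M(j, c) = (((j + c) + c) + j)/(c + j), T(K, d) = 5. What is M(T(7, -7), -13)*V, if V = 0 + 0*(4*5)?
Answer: 0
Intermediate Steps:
V = 0 (V = 0 + 0*20 = 0 + 0 = 0)
M(j, c) = (2*c + 2*j)/(c + j) (M(j, c) = (((c + j) + c) + j)/(c + j) = ((j + 2*c) + j)/(c + j) = (2*c + 2*j)/(c + j))
M(T(7, -7), -13)*V = 2*0 = 0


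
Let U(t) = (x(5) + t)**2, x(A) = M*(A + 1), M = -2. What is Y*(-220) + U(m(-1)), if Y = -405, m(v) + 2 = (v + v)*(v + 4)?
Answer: 89500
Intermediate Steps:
m(v) = -2 + 2*v*(4 + v) (m(v) = -2 + (v + v)*(v + 4) = -2 + (2*v)*(4 + v) = -2 + 2*v*(4 + v))
x(A) = -2 - 2*A (x(A) = -2*(A + 1) = -2*(1 + A) = -2 - 2*A)
U(t) = (-12 + t)**2 (U(t) = ((-2 - 2*5) + t)**2 = ((-2 - 10) + t)**2 = (-12 + t)**2)
Y*(-220) + U(m(-1)) = -405*(-220) + (-12 + (-2 + 2*(-1)**2 + 8*(-1)))**2 = 89100 + (-12 + (-2 + 2*1 - 8))**2 = 89100 + (-12 + (-2 + 2 - 8))**2 = 89100 + (-12 - 8)**2 = 89100 + (-20)**2 = 89100 + 400 = 89500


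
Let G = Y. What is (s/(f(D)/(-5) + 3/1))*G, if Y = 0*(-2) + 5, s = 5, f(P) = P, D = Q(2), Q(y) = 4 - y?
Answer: 125/13 ≈ 9.6154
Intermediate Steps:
D = 2 (D = 4 - 1*2 = 4 - 2 = 2)
Y = 5 (Y = 0 + 5 = 5)
G = 5
(s/(f(D)/(-5) + 3/1))*G = (5/(2/(-5) + 3/1))*5 = (5/(2*(-1/5) + 3*1))*5 = (5/(-2/5 + 3))*5 = (5/(13/5))*5 = (5*(5/13))*5 = (25/13)*5 = 125/13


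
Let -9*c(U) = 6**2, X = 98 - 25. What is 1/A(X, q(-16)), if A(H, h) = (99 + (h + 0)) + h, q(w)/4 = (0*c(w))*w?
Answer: 1/99 ≈ 0.010101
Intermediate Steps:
X = 73
c(U) = -4 (c(U) = -1/9*6**2 = -1/9*36 = -4)
q(w) = 0 (q(w) = 4*((0*(-4))*w) = 4*(0*w) = 4*0 = 0)
A(H, h) = 99 + 2*h (A(H, h) = (99 + h) + h = 99 + 2*h)
1/A(X, q(-16)) = 1/(99 + 2*0) = 1/(99 + 0) = 1/99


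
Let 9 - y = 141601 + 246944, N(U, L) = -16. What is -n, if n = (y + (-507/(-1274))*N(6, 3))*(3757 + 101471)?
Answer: 2003391275328/49 ≈ 4.0886e+10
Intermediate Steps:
y = -388536 (y = 9 - (141601 + 246944) = 9 - 1*388545 = 9 - 388545 = -388536)
n = -2003391275328/49 (n = (-388536 - 507/(-1274)*(-16))*(3757 + 101471) = (-388536 - 507*(-1/1274)*(-16))*105228 = (-388536 + (39/98)*(-16))*105228 = (-388536 - 312/49)*105228 = -19038576/49*105228 = -2003391275328/49 ≈ -4.0886e+10)
-n = -1*(-2003391275328/49) = 2003391275328/49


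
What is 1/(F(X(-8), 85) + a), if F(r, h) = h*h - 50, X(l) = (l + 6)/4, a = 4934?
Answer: 1/12109 ≈ 8.2583e-5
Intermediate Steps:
X(l) = 3/2 + l/4 (X(l) = (6 + l)*(¼) = 3/2 + l/4)
F(r, h) = -50 + h² (F(r, h) = h² - 50 = -50 + h²)
1/(F(X(-8), 85) + a) = 1/((-50 + 85²) + 4934) = 1/((-50 + 7225) + 4934) = 1/(7175 + 4934) = 1/12109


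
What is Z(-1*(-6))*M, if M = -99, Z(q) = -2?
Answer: 198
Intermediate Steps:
Z(-1*(-6))*M = -2*(-99) = 198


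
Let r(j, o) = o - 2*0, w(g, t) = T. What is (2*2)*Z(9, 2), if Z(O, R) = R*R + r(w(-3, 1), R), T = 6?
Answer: 24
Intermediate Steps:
w(g, t) = 6
r(j, o) = o (r(j, o) = o + 0 = o)
Z(O, R) = R + R**2 (Z(O, R) = R*R + R = R**2 + R = R + R**2)
(2*2)*Z(9, 2) = (2*2)*(2*(1 + 2)) = 4*(2*3) = 4*6 = 24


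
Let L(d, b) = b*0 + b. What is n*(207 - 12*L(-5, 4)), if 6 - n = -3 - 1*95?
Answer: 16536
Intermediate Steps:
n = 104 (n = 6 - (-3 - 1*95) = 6 - (-3 - 95) = 6 - 1*(-98) = 6 + 98 = 104)
L(d, b) = b (L(d, b) = 0 + b = b)
n*(207 - 12*L(-5, 4)) = 104*(207 - 12*4) = 104*(207 - 48) = 104*159 = 16536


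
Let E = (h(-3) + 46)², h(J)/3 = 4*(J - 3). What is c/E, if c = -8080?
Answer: -2020/169 ≈ -11.953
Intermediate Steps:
h(J) = -36 + 12*J (h(J) = 3*(4*(J - 3)) = 3*(4*(-3 + J)) = 3*(-12 + 4*J) = -36 + 12*J)
E = 676 (E = ((-36 + 12*(-3)) + 46)² = ((-36 - 36) + 46)² = (-72 + 46)² = (-26)² = 676)
c/E = -8080/676 = -8080*1/676 = -2020/169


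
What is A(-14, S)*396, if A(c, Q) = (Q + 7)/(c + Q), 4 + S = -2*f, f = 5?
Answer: 99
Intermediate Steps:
S = -14 (S = -4 - 2*5 = -4 - 10 = -14)
A(c, Q) = (7 + Q)/(Q + c)
A(-14, S)*396 = ((7 - 14)/(-14 - 14))*396 = (-7/(-28))*396 = -1/28*(-7)*396 = (¼)*396 = 99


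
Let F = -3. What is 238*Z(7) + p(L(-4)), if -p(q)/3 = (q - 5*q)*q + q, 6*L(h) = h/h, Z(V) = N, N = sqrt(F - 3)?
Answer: -1/6 + 238*I*sqrt(6) ≈ -0.16667 + 582.98*I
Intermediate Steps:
N = I*sqrt(6) (N = sqrt(-3 - 3) = sqrt(-6) = I*sqrt(6) ≈ 2.4495*I)
Z(V) = I*sqrt(6)
L(h) = 1/6 (L(h) = (h/h)/6 = (1/6)*1 = 1/6)
p(q) = -3*q + 12*q**2 (p(q) = -3*((q - 5*q)*q + q) = -3*((-4*q)*q + q) = -3*(-4*q**2 + q) = -3*(q - 4*q**2) = -3*q + 12*q**2)
238*Z(7) + p(L(-4)) = 238*(I*sqrt(6)) + 3*(1/6)*(-1 + 4*(1/6)) = 238*I*sqrt(6) + 3*(1/6)*(-1 + 2/3) = 238*I*sqrt(6) + 3*(1/6)*(-1/3) = 238*I*sqrt(6) - 1/6 = -1/6 + 238*I*sqrt(6)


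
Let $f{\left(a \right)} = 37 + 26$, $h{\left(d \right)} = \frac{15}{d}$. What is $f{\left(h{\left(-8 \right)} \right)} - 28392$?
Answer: $-28329$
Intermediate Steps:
$f{\left(a \right)} = 63$
$f{\left(h{\left(-8 \right)} \right)} - 28392 = 63 - 28392 = -28329$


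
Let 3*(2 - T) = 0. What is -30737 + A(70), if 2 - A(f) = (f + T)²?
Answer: -35919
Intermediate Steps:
T = 2 (T = 2 - ⅓*0 = 2 + 0 = 2)
A(f) = 2 - (2 + f)² (A(f) = 2 - (f + 2)² = 2 - (2 + f)²)
-30737 + A(70) = -30737 + (2 - (2 + 70)²) = -30737 + (2 - 1*72²) = -30737 + (2 - 1*5184) = -30737 + (2 - 5184) = -30737 - 5182 = -35919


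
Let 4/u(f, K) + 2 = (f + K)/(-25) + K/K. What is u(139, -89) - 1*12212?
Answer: -36640/3 ≈ -12213.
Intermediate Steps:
u(f, K) = 4/(-1 - K/25 - f/25) (u(f, K) = 4/(-2 + ((f + K)/(-25) + K/K)) = 4/(-2 + ((K + f)*(-1/25) + 1)) = 4/(-2 + ((-K/25 - f/25) + 1)) = 4/(-2 + (1 - K/25 - f/25)) = 4/(-1 - K/25 - f/25))
u(139, -89) - 1*12212 = -100/(25 - 89 + 139) - 1*12212 = -100/75 - 12212 = -100*1/75 - 12212 = -4/3 - 12212 = -36640/3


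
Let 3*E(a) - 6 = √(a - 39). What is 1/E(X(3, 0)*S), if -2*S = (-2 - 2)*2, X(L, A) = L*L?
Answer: 6/13 - I*√3/13 ≈ 0.46154 - 0.13323*I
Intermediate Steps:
X(L, A) = L²
S = 4 (S = -(-2 - 2)*2/2 = -(-2)*2 = -½*(-8) = 4)
E(a) = 2 + √(-39 + a)/3 (E(a) = 2 + √(a - 39)/3 = 2 + √(-39 + a)/3)
1/E(X(3, 0)*S) = 1/(2 + √(-39 + 3²*4)/3) = 1/(2 + √(-39 + 9*4)/3) = 1/(2 + √(-39 + 36)/3) = 1/(2 + √(-3)/3) = 1/(2 + (I*√3)/3) = 1/(2 + I*√3/3)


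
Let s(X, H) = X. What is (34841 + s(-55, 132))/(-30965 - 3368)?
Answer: -34786/34333 ≈ -1.0132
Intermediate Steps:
(34841 + s(-55, 132))/(-30965 - 3368) = (34841 - 55)/(-30965 - 3368) = 34786/(-34333) = 34786*(-1/34333) = -34786/34333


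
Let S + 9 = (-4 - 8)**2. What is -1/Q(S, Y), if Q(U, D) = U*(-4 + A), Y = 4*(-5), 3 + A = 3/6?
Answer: 2/1755 ≈ 0.0011396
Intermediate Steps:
S = 135 (S = -9 + (-4 - 8)**2 = -9 + (-12)**2 = -9 + 144 = 135)
A = -5/2 (A = -3 + 3/6 = -3 + 3*(1/6) = -3 + 1/2 = -5/2 ≈ -2.5000)
Y = -20
Q(U, D) = -13*U/2 (Q(U, D) = U*(-4 - 5/2) = U*(-13/2) = -13*U/2)
-1/Q(S, Y) = -1/((-13/2*135)) = -1/(-1755/2) = -1*(-2/1755) = 2/1755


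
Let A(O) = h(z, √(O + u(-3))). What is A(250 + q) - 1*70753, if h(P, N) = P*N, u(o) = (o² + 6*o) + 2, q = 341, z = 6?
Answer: -70753 + 12*√146 ≈ -70608.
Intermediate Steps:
u(o) = 2 + o² + 6*o
h(P, N) = N*P
A(O) = 6*√(-7 + O) (A(O) = √(O + (2 + (-3)² + 6*(-3)))*6 = √(O + (2 + 9 - 18))*6 = √(O - 7)*6 = √(-7 + O)*6 = 6*√(-7 + O))
A(250 + q) - 1*70753 = 6*√(-7 + (250 + 341)) - 1*70753 = 6*√(-7 + 591) - 70753 = 6*√584 - 70753 = 6*(2*√146) - 70753 = 12*√146 - 70753 = -70753 + 12*√146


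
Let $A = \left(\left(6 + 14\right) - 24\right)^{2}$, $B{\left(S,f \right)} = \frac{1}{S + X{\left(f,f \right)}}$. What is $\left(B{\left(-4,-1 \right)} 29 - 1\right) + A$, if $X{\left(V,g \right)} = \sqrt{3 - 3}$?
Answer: $\frac{31}{4} \approx 7.75$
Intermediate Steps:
$X{\left(V,g \right)} = 0$ ($X{\left(V,g \right)} = \sqrt{0} = 0$)
$B{\left(S,f \right)} = \frac{1}{S}$ ($B{\left(S,f \right)} = \frac{1}{S + 0} = \frac{1}{S}$)
$A = 16$ ($A = \left(20 - 24\right)^{2} = \left(-4\right)^{2} = 16$)
$\left(B{\left(-4,-1 \right)} 29 - 1\right) + A = \left(\frac{1}{-4} \cdot 29 - 1\right) + 16 = \left(\left(- \frac{1}{4}\right) 29 - 1\right) + 16 = \left(- \frac{29}{4} - 1\right) + 16 = - \frac{33}{4} + 16 = \frac{31}{4}$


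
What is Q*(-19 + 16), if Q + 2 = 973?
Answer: -2913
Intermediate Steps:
Q = 971 (Q = -2 + 973 = 971)
Q*(-19 + 16) = 971*(-19 + 16) = 971*(-3) = -2913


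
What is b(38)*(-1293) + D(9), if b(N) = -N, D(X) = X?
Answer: 49143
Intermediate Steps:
b(38)*(-1293) + D(9) = -1*38*(-1293) + 9 = -38*(-1293) + 9 = 49134 + 9 = 49143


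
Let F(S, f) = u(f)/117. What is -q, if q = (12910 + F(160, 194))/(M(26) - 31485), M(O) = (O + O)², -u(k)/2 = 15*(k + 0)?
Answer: 501550/1122459 ≈ 0.44683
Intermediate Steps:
u(k) = -30*k (u(k) = -30*(k + 0) = -30*k)
F(S, f) = -10*f/39 (F(S, f) = -30*f/117 = -30*f*(1/117) = -10*f/39)
M(O) = 4*O² (M(O) = (2*O)² = 4*O²)
q = -501550/1122459 (q = (12910 - 10/39*194)/(4*26² - 31485) = (12910 - 1940/39)/(4*676 - 31485) = 501550/(39*(2704 - 31485)) = (501550/39)/(-28781) = (501550/39)*(-1/28781) = -501550/1122459 ≈ -0.44683)
-q = -1*(-501550/1122459) = 501550/1122459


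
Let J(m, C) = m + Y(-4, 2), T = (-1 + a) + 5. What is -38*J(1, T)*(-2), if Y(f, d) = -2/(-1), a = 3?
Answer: 228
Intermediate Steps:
T = 7 (T = (-1 + 3) + 5 = 2 + 5 = 7)
Y(f, d) = 2 (Y(f, d) = -2*(-1) = 2)
J(m, C) = 2 + m (J(m, C) = m + 2 = 2 + m)
-38*J(1, T)*(-2) = -38*(2 + 1)*(-2) = -38*3*(-2) = -114*(-2) = 228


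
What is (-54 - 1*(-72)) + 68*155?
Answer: 10558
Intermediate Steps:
(-54 - 1*(-72)) + 68*155 = (-54 + 72) + 10540 = 18 + 10540 = 10558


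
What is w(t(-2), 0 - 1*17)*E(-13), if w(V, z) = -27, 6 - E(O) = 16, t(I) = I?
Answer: 270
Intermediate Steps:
E(O) = -10 (E(O) = 6 - 1*16 = 6 - 16 = -10)
w(t(-2), 0 - 1*17)*E(-13) = -27*(-10) = 270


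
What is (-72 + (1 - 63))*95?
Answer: -12730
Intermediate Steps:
(-72 + (1 - 63))*95 = (-72 - 62)*95 = -134*95 = -12730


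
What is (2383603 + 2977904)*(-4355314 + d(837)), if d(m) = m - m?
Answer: -23351046498198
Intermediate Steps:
d(m) = 0
(2383603 + 2977904)*(-4355314 + d(837)) = (2383603 + 2977904)*(-4355314 + 0) = 5361507*(-4355314) = -23351046498198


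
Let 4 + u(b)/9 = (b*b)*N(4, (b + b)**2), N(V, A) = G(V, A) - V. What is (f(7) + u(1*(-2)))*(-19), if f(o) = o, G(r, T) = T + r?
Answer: -10393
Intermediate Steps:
N(V, A) = A (N(V, A) = (A + V) - V = A)
u(b) = -36 + 36*b**4 (u(b) = -36 + 9*((b*b)*(b + b)**2) = -36 + 9*(b**2*(2*b)**2) = -36 + 9*(b**2*(4*b**2)) = -36 + 9*(4*b**4) = -36 + 36*b**4)
(f(7) + u(1*(-2)))*(-19) = (7 + (-36 + 36*(1*(-2))**4))*(-19) = (7 + (-36 + 36*(-2)**4))*(-19) = (7 + (-36 + 36*16))*(-19) = (7 + (-36 + 576))*(-19) = (7 + 540)*(-19) = 547*(-19) = -10393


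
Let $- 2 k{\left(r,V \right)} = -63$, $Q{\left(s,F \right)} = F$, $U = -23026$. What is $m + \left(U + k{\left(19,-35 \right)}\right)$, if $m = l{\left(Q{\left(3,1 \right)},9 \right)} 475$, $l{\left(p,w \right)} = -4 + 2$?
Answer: $- \frac{47889}{2} \approx -23945.0$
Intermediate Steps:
$l{\left(p,w \right)} = -2$
$k{\left(r,V \right)} = \frac{63}{2}$ ($k{\left(r,V \right)} = \left(- \frac{1}{2}\right) \left(-63\right) = \frac{63}{2}$)
$m = -950$ ($m = \left(-2\right) 475 = -950$)
$m + \left(U + k{\left(19,-35 \right)}\right) = -950 + \left(-23026 + \frac{63}{2}\right) = -950 - \frac{45989}{2} = - \frac{47889}{2}$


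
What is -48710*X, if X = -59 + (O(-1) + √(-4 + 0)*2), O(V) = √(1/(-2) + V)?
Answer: 2873890 - 194840*I - 24355*I*√6 ≈ 2.8739e+6 - 2.545e+5*I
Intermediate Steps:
O(V) = √(-½ + V)
X = -59 + 4*I + I*√6/2 (X = -59 + (√(-2 + 4*(-1))/2 + √(-4 + 0)*2) = -59 + (√(-2 - 4)/2 + √(-4)*2) = -59 + (√(-6)/2 + (2*I)*2) = -59 + ((I*√6)/2 + 4*I) = -59 + (I*√6/2 + 4*I) = -59 + (4*I + I*√6/2) = -59 + 4*I + I*√6/2 ≈ -59.0 + 5.2247*I)
-48710*X = -48710*(-59 + 4*I + I*√6/2) = 2873890 - 194840*I - 24355*I*√6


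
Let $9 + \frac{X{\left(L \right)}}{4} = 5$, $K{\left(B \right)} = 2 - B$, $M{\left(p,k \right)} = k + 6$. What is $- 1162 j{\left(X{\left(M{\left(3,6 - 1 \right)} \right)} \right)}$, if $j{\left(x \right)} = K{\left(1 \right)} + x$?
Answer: $17430$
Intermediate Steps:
$M{\left(p,k \right)} = 6 + k$
$X{\left(L \right)} = -16$ ($X{\left(L \right)} = -36 + 4 \cdot 5 = -36 + 20 = -16$)
$j{\left(x \right)} = 1 + x$ ($j{\left(x \right)} = \left(2 - 1\right) + x = 1 + x$)
$- 1162 j{\left(X{\left(M{\left(3,6 - 1 \right)} \right)} \right)} = - 1162 \left(1 - 16\right) = \left(-1162\right) \left(-15\right) = 17430$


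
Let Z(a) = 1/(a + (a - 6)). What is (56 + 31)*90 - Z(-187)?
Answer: 2975401/380 ≈ 7830.0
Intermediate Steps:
Z(a) = 1/(-6 + 2*a) (Z(a) = 1/(a + (-6 + a)) = 1/(-6 + 2*a))
(56 + 31)*90 - Z(-187) = (56 + 31)*90 - 1/(2*(-3 - 187)) = 87*90 - 1/(2*(-190)) = 7830 - (-1)/(2*190) = 7830 - 1*(-1/380) = 7830 + 1/380 = 2975401/380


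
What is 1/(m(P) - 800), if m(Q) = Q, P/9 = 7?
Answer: -1/737 ≈ -0.0013569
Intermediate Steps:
P = 63 (P = 9*7 = 63)
1/(m(P) - 800) = 1/(63 - 800) = 1/(-737) = -1/737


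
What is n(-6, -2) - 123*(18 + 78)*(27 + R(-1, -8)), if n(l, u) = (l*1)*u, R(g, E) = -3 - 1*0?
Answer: -283380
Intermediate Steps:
R(g, E) = -3 (R(g, E) = -3 + 0 = -3)
n(l, u) = l*u
n(-6, -2) - 123*(18 + 78)*(27 + R(-1, -8)) = -6*(-2) - 123*(18 + 78)*(27 - 3) = 12 - 11808*24 = 12 - 123*2304 = 12 - 283392 = -283380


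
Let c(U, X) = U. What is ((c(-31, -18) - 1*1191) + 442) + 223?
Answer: -557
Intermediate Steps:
((c(-31, -18) - 1*1191) + 442) + 223 = ((-31 - 1*1191) + 442) + 223 = ((-31 - 1191) + 442) + 223 = (-1222 + 442) + 223 = -780 + 223 = -557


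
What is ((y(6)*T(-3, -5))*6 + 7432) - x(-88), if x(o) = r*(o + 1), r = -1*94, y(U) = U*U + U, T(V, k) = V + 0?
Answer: -1502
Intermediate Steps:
T(V, k) = V
y(U) = U + U**2 (y(U) = U**2 + U = U + U**2)
r = -94
x(o) = -94 - 94*o (x(o) = -94*(o + 1) = -94*(1 + o) = -94 - 94*o)
((y(6)*T(-3, -5))*6 + 7432) - x(-88) = (((6*(1 + 6))*(-3))*6 + 7432) - (-94 - 94*(-88)) = (((6*7)*(-3))*6 + 7432) - (-94 + 8272) = ((42*(-3))*6 + 7432) - 1*8178 = (-126*6 + 7432) - 8178 = (-756 + 7432) - 8178 = 6676 - 8178 = -1502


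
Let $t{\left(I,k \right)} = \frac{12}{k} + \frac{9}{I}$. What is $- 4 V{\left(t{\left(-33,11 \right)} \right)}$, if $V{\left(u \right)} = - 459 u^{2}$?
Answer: $\frac{148716}{121} \approx 1229.1$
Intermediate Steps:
$t{\left(I,k \right)} = \frac{9}{I} + \frac{12}{k}$
$- 4 V{\left(t{\left(-33,11 \right)} \right)} = - 4 \left(- 459 \left(\frac{9}{-33} + \frac{12}{11}\right)^{2}\right) = - 4 \left(- 459 \left(9 \left(- \frac{1}{33}\right) + 12 \cdot \frac{1}{11}\right)^{2}\right) = - 4 \left(- 459 \left(- \frac{3}{11} + \frac{12}{11}\right)^{2}\right) = - 4 \left(- 459 \left(\frac{9}{11}\right)^{2}\right) = - 4 \left(\left(-459\right) \frac{81}{121}\right) = \left(-4\right) \left(- \frac{37179}{121}\right) = \frac{148716}{121}$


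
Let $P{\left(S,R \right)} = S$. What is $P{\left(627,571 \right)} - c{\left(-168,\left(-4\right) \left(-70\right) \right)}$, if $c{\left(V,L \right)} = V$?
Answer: $795$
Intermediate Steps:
$P{\left(627,571 \right)} - c{\left(-168,\left(-4\right) \left(-70\right) \right)} = 627 - -168 = 627 + 168 = 795$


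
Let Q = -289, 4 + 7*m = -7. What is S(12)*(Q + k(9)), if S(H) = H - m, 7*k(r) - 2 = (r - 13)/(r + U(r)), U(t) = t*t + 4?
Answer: -9023955/2303 ≈ -3918.3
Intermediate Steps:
m = -11/7 (m = -4/7 + (⅐)*(-7) = -4/7 - 1 = -11/7 ≈ -1.5714)
U(t) = 4 + t² (U(t) = t² + 4 = 4 + t²)
k(r) = 2/7 + (-13 + r)/(7*(4 + r + r²)) (k(r) = 2/7 + ((r - 13)/(r + (4 + r²)))/7 = 2/7 + ((-13 + r)/(4 + r + r²))/7 = 2/7 + (-13 + r)/(7*(4 + r + r²)))
S(H) = 11/7 + H (S(H) = H - 1*(-11/7) = H + 11/7 = 11/7 + H)
S(12)*(Q + k(9)) = (11/7 + 12)*(-289 + (-5 + 2*9² + 3*9)/(7*(4 + 9 + 9²))) = 95*(-289 + (-5 + 2*81 + 27)/(7*(4 + 9 + 81)))/7 = 95*(-289 + (⅐)*(-5 + 162 + 27)/94)/7 = 95*(-289 + (⅐)*(1/94)*184)/7 = 95*(-289 + 92/329)/7 = (95/7)*(-94989/329) = -9023955/2303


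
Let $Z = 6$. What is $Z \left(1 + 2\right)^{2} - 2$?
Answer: $52$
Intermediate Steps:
$Z \left(1 + 2\right)^{2} - 2 = 6 \left(1 + 2\right)^{2} - 2 = 6 \cdot 3^{2} - 2 = 6 \cdot 9 - 2 = 54 - 2 = 52$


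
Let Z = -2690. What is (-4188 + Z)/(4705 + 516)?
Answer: -6878/5221 ≈ -1.3174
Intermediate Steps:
(-4188 + Z)/(4705 + 516) = (-4188 - 2690)/(4705 + 516) = -6878/5221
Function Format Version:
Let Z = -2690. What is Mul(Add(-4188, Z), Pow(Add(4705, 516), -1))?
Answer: Rational(-6878, 5221) ≈ -1.3174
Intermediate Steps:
Mul(Add(-4188, Z), Pow(Add(4705, 516), -1)) = Mul(Add(-4188, -2690), Pow(Add(4705, 516), -1)) = Mul(-6878, Pow(5221, -1)) = Mul(-6878, Rational(1, 5221)) = Rational(-6878, 5221)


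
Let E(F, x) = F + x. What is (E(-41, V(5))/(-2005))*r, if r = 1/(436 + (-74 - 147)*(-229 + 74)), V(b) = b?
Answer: 36/69555455 ≈ 5.1757e-7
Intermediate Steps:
r = 1/34691 (r = 1/(436 - 221*(-155)) = 1/(436 + 34255) = 1/34691 ≈ 2.8826e-5)
(E(-41, V(5))/(-2005))*r = ((-41 + 5)/(-2005))*(1/34691) = -36*(-1/2005)*(1/34691) = (36/2005)*(1/34691) = 36/69555455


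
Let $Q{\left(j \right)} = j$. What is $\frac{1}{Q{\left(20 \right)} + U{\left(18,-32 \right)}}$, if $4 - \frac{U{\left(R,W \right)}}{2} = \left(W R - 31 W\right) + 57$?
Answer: $- \frac{1}{918} \approx -0.0010893$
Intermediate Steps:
$U{\left(R,W \right)} = -106 + 62 W - 2 R W$ ($U{\left(R,W \right)} = 8 - 2 \left(\left(W R - 31 W\right) + 57\right) = 8 - 2 \left(\left(R W - 31 W\right) + 57\right) = 8 - 2 \left(\left(- 31 W + R W\right) + 57\right) = 8 - 2 \left(57 - 31 W + R W\right) = 8 - \left(114 - 62 W + 2 R W\right) = -106 + 62 W - 2 R W$)
$\frac{1}{Q{\left(20 \right)} + U{\left(18,-32 \right)}} = \frac{1}{20 - \left(2090 - 1152\right)} = \frac{1}{20 - 938} = \frac{1}{-918} = - \frac{1}{918}$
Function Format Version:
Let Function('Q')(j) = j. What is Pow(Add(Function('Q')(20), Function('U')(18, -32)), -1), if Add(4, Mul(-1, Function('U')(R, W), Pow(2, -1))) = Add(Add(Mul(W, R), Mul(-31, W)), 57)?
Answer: Rational(-1, 918) ≈ -0.0010893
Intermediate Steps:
Function('U')(R, W) = Add(-106, Mul(62, W), Mul(-2, R, W)) (Function('U')(R, W) = Add(8, Mul(-2, Add(Add(Mul(W, R), Mul(-31, W)), 57))) = Add(8, Mul(-2, Add(Add(Mul(R, W), Mul(-31, W)), 57))) = Add(8, Mul(-2, Add(Add(Mul(-31, W), Mul(R, W)), 57))) = Add(8, Mul(-2, Add(57, Mul(-31, W), Mul(R, W)))) = Add(8, Add(-114, Mul(62, W), Mul(-2, R, W))) = Add(-106, Mul(62, W), Mul(-2, R, W)))
Pow(Add(Function('Q')(20), Function('U')(18, -32)), -1) = Pow(Add(20, Add(-106, Mul(62, -32), Mul(-2, 18, -32))), -1) = Pow(Add(20, Add(-106, -1984, 1152)), -1) = Pow(Add(20, -938), -1) = Pow(-918, -1) = Rational(-1, 918)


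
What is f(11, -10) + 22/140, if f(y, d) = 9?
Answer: 641/70 ≈ 9.1571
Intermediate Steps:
f(11, -10) + 22/140 = 9 + 22/140 = 9 + (1/140)*22 = 9 + 11/70 = 641/70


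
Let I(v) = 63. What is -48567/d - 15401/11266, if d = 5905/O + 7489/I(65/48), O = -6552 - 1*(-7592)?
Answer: -7195066094603/18387407590 ≈ -391.30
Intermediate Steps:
O = 1040 (O = -6552 + 7592 = 1040)
d = 1632115/13104 (d = 5905/1040 + 7489/63 = 5905*(1/1040) + 7489*(1/63) = 1181/208 + 7489/63 = 1632115/13104 ≈ 124.55)
-48567/d - 15401/11266 = -48567/1632115/13104 - 15401/11266 = -48567*13104/1632115 - 15401*1/11266 = -636421968/1632115 - 15401/11266 = -7195066094603/18387407590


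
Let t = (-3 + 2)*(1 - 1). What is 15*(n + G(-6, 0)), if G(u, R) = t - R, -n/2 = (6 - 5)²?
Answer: -30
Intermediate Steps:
n = -2 (n = -2*(6 - 5)² = -2*1² = -2*1 = -2)
t = 0 (t = -1*0 = 0)
G(u, R) = -R (G(u, R) = 0 - R = -R)
15*(n + G(-6, 0)) = 15*(-2 - 1*0) = 15*(-2 + 0) = 15*(-2) = -30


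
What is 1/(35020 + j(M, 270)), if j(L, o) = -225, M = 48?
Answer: 1/34795 ≈ 2.8740e-5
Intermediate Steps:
1/(35020 + j(M, 270)) = 1/(35020 - 225) = 1/34795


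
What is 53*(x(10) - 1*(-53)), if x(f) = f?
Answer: 3339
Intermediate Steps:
53*(x(10) - 1*(-53)) = 53*(10 - 1*(-53)) = 53*(10 + 53) = 53*63 = 3339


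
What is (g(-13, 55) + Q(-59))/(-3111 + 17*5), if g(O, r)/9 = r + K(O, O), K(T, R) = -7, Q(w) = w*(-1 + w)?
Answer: -1986/1513 ≈ -1.3126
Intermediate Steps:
g(O, r) = -63 + 9*r (g(O, r) = 9*(r - 7) = 9*(-7 + r) = -63 + 9*r)
(g(-13, 55) + Q(-59))/(-3111 + 17*5) = ((-63 + 9*55) - 59*(-1 - 59))/(-3111 + 17*5) = ((-63 + 495) - 59*(-60))/(-3111 + 85) = (432 + 3540)/(-3026) = 3972*(-1/3026) = -1986/1513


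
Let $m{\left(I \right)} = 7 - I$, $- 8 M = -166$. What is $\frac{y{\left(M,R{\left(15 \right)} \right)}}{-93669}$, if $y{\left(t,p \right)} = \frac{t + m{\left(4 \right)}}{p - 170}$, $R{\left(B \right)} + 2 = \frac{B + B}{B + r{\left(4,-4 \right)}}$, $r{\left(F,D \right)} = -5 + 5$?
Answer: $\frac{19}{12738984} \approx 1.4915 \cdot 10^{-6}$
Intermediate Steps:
$r{\left(F,D \right)} = 0$
$M = \frac{83}{4}$ ($M = \left(- \frac{1}{8}\right) \left(-166\right) = \frac{83}{4} \approx 20.75$)
$R{\left(B \right)} = 0$ ($R{\left(B \right)} = -2 + \frac{B + B}{B + 0} = -2 + \frac{2 B}{B} = -2 + 2 = 0$)
$y{\left(t,p \right)} = \frac{3 + t}{-170 + p}$ ($y{\left(t,p \right)} = \frac{t + \left(7 - 4\right)}{p - 170} = \frac{t + \left(7 - 4\right)}{-170 + p} = \frac{t + 3}{-170 + p} = \frac{3 + t}{-170 + p}$)
$\frac{y{\left(M,R{\left(15 \right)} \right)}}{-93669} = \frac{\frac{1}{-170 + 0} \left(3 + \frac{83}{4}\right)}{-93669} = \frac{1}{-170} \cdot \frac{95}{4} \left(- \frac{1}{93669}\right) = \left(- \frac{1}{170}\right) \frac{95}{4} \left(- \frac{1}{93669}\right) = \left(- \frac{19}{136}\right) \left(- \frac{1}{93669}\right) = \frac{19}{12738984}$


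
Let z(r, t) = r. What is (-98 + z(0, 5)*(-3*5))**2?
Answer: 9604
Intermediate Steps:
(-98 + z(0, 5)*(-3*5))**2 = (-98 + 0*(-3*5))**2 = (-98 + 0*(-15))**2 = (-98 + 0)**2 = (-98)**2 = 9604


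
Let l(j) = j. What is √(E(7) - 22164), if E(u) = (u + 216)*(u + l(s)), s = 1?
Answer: 2*I*√5095 ≈ 142.76*I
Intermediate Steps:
E(u) = (1 + u)*(216 + u) (E(u) = (u + 216)*(u + 1) = (216 + u)*(1 + u) = (1 + u)*(216 + u))
√(E(7) - 22164) = √((216 + 7² + 217*7) - 22164) = √((216 + 49 + 1519) - 22164) = √(1784 - 22164) = √(-20380) = 2*I*√5095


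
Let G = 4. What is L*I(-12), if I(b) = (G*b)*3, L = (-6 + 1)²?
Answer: -3600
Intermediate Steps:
L = 25 (L = (-5)² = 25)
I(b) = 12*b (I(b) = (4*b)*3 = 12*b)
L*I(-12) = 25*(12*(-12)) = 25*(-144) = -3600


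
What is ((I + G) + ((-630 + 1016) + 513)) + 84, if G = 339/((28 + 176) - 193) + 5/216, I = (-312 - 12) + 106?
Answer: 1890919/2376 ≈ 795.84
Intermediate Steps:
I = -218 (I = -324 + 106 = -218)
G = 73279/2376 (G = 339/(204 - 193) + 5*(1/216) = 339/11 + 5/216 = 73279/2376 ≈ 30.841)
((I + G) + ((-630 + 1016) + 513)) + 84 = ((-218 + 73279/2376) + ((-630 + 1016) + 513)) + 84 = (-444689/2376 + (386 + 513)) + 84 = (-444689/2376 + 899) + 84 = 1691335/2376 + 84 = 1890919/2376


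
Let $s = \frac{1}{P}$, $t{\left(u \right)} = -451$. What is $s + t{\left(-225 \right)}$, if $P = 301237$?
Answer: $- \frac{135857886}{301237} \approx -451.0$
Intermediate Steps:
$s = \frac{1}{301237} \approx 3.3196 \cdot 10^{-6}$
$s + t{\left(-225 \right)} = \frac{1}{301237} - 451 = - \frac{135857886}{301237}$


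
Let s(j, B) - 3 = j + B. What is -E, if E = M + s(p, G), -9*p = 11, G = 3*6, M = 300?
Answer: -2878/9 ≈ -319.78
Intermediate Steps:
G = 18
p = -11/9 (p = -⅑*11 = -11/9 ≈ -1.2222)
s(j, B) = 3 + B + j (s(j, B) = 3 + (j + B) = 3 + (B + j) = 3 + B + j)
E = 2878/9 (E = 300 + (3 + 18 - 11/9) = 300 + 178/9 = 2878/9 ≈ 319.78)
-E = -1*2878/9 = -2878/9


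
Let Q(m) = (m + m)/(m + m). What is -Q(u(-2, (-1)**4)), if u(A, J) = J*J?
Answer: -1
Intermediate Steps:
u(A, J) = J**2
Q(m) = 1 (Q(m) = (2*m)/((2*m)) = (2*m)*(1/(2*m)) = 1)
-Q(u(-2, (-1)**4)) = -1*1 = -1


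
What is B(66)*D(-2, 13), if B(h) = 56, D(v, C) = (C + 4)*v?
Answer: -1904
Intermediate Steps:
D(v, C) = v*(4 + C) (D(v, C) = (4 + C)*v = v*(4 + C))
B(66)*D(-2, 13) = 56*(-2*(4 + 13)) = 56*(-2*17) = 56*(-34) = -1904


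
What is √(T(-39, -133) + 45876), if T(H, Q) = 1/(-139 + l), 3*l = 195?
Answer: √251216902/74 ≈ 214.19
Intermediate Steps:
l = 65 (l = (⅓)*195 = 65)
T(H, Q) = -1/74 (T(H, Q) = 1/(-139 + 65) = 1/(-74) = -1/74)
√(T(-39, -133) + 45876) = √(-1/74 + 45876) = √(3394823/74) = √251216902/74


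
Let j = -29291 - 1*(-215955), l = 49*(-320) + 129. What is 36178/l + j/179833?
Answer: -3603186410/2796582983 ≈ -1.2884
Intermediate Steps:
l = -15551 (l = -15680 + 129 = -15551)
j = 186664 (j = -29291 + 215955 = 186664)
36178/l + j/179833 = 36178/(-15551) + 186664/179833 = 36178*(-1/15551) + 186664*(1/179833) = -36178/15551 + 186664/179833 = -3603186410/2796582983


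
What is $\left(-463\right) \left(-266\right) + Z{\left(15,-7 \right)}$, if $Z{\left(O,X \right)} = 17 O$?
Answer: $123413$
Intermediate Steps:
$\left(-463\right) \left(-266\right) + Z{\left(15,-7 \right)} = \left(-463\right) \left(-266\right) + 17 \cdot 15 = 123158 + 255 = 123413$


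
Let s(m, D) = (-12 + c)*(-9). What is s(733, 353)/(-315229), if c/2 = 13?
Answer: 126/315229 ≈ 0.00039971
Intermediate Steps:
c = 26 (c = 2*13 = 26)
s(m, D) = -126 (s(m, D) = (-12 + 26)*(-9) = 14*(-9) = -126)
s(733, 353)/(-315229) = -126/(-315229) = -126*(-1/315229) = 126/315229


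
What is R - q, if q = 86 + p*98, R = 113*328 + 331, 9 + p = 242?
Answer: 14475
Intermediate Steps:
p = 233 (p = -9 + 242 = 233)
R = 37395 (R = 37064 + 331 = 37395)
q = 22920 (q = 86 + 233*98 = 86 + 22834 = 22920)
R - q = 37395 - 1*22920 = 37395 - 22920 = 14475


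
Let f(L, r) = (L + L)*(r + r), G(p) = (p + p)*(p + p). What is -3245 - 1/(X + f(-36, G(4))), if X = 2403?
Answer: -22108184/6813 ≈ -3245.0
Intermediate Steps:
G(p) = 4*p² (G(p) = (2*p)*(2*p) = 4*p²)
f(L, r) = 4*L*r (f(L, r) = (2*L)*(2*r) = 4*L*r)
-3245 - 1/(X + f(-36, G(4))) = -3245 - 1/(2403 + 4*(-36)*(4*4²)) = -3245 - 1/(2403 + 4*(-36)*(4*16)) = -3245 - 1/(2403 + 4*(-36)*64) = -3245 - 1/(2403 - 9216) = -3245 - 1/(-6813) = -3245 - 1*(-1/6813) = -3245 + 1/6813 = -22108184/6813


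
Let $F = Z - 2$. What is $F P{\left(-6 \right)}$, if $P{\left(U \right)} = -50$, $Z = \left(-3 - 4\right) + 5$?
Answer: $200$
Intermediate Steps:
$Z = -2$ ($Z = -7 + 5 = -2$)
$F = -4$ ($F = -2 - 2 = -4$)
$F P{\left(-6 \right)} = \left(-4\right) \left(-50\right) = 200$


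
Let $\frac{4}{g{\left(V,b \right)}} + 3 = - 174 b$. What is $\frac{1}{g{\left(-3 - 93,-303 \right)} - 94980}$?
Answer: $- \frac{52719}{5007250616} \approx -1.0529 \cdot 10^{-5}$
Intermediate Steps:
$g{\left(V,b \right)} = \frac{4}{-3 - 174 b}$
$\frac{1}{g{\left(-3 - 93,-303 \right)} - 94980} = \frac{1}{- \frac{4}{3 + 174 \left(-303\right)} - 94980} = \frac{1}{- \frac{4}{3 - 52722} - 94980} = \frac{1}{- \frac{4}{-52719} - 94980} = \frac{1}{\left(-4\right) \left(- \frac{1}{52719}\right) - 94980} = \frac{1}{\frac{4}{52719} - 94980} = \frac{1}{- \frac{5007250616}{52719}} = - \frac{52719}{5007250616}$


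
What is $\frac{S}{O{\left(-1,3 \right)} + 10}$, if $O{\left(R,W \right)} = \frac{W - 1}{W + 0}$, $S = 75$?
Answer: $\frac{225}{32} \approx 7.0313$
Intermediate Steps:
$O{\left(R,W \right)} = \frac{-1 + W}{W}$
$\frac{S}{O{\left(-1,3 \right)} + 10} = \frac{75}{\frac{-1 + 3}{3} + 10} = \frac{75}{\frac{1}{3} \cdot 2 + 10} = \frac{75}{\frac{2}{3} + 10} = \frac{75}{\frac{32}{3}} = 75 \cdot \frac{3}{32} = \frac{225}{32}$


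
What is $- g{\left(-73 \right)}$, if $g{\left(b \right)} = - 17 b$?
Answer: $-1241$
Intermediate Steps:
$- g{\left(-73 \right)} = - \left(-17\right) \left(-73\right) = \left(-1\right) 1241 = -1241$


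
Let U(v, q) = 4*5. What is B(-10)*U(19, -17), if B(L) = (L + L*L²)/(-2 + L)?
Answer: 5050/3 ≈ 1683.3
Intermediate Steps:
U(v, q) = 20
B(L) = (L + L³)/(-2 + L)
B(-10)*U(19, -17) = ((-10 + (-10)³)/(-2 - 10))*20 = ((-10 - 1000)/(-12))*20 = -1/12*(-1010)*20 = (505/6)*20 = 5050/3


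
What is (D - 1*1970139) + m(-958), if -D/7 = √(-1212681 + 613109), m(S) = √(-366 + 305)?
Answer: -1970139 + I*√61 - 14*I*√149893 ≈ -1.9701e+6 - 5412.4*I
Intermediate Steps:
m(S) = I*√61 (m(S) = √(-61) = I*√61)
D = -14*I*√149893 (D = -7*√(-1212681 + 613109) = -14*I*√149893 ≈ -5420.2*I)
(D - 1*1970139) + m(-958) = (-14*I*√149893 - 1*1970139) + I*√61 = (-14*I*√149893 - 1970139) + I*√61 = (-1970139 - 14*I*√149893) + I*√61 = -1970139 + I*√61 - 14*I*√149893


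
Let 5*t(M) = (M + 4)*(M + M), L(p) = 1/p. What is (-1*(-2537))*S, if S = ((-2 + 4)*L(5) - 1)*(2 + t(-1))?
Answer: -30444/25 ≈ -1217.8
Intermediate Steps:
t(M) = 2*M*(4 + M)/5 (t(M) = ((M + 4)*(M + M))/5 = ((4 + M)*(2*M))/5 = (2*M*(4 + M))/5 = 2*M*(4 + M)/5)
S = -12/25 (S = ((-2 + 4)/5 - 1)*(2 + (⅖)*(-1)*(4 - 1)) = (2*(⅕) - 1)*(2 + (⅖)*(-1)*3) = (⅖ - 1)*(2 - 6/5) = -⅗*⅘ = -12/25 ≈ -0.48000)
(-1*(-2537))*S = -1*(-2537)*(-12/25) = 2537*(-12/25) = -30444/25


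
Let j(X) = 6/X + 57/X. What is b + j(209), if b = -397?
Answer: -82910/209 ≈ -396.70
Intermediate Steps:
j(X) = 63/X
b + j(209) = -397 + 63/209 = -82910/209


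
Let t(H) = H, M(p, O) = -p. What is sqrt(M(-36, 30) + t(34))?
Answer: sqrt(70) ≈ 8.3666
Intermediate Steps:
sqrt(M(-36, 30) + t(34)) = sqrt(-1*(-36) + 34) = sqrt(36 + 34) = sqrt(70)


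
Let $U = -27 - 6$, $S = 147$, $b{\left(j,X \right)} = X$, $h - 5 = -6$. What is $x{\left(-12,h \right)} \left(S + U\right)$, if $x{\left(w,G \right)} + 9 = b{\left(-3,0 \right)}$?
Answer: $-1026$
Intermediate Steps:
$h = -1$ ($h = 5 - 6 = -1$)
$x{\left(w,G \right)} = -9$ ($x{\left(w,G \right)} = -9 + 0 = -9$)
$U = -33$
$x{\left(-12,h \right)} \left(S + U\right) = - 9 \left(147 - 33\right) = \left(-9\right) 114 = -1026$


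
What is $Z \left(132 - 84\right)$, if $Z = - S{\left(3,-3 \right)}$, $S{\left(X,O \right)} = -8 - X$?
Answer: $528$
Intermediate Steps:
$Z = 11$ ($Z = - (-8 - 3) = \left(-1\right) \left(-11\right) = 11$)
$Z \left(132 - 84\right) = 11 \left(132 - 84\right) = 11 \cdot 48 = 528$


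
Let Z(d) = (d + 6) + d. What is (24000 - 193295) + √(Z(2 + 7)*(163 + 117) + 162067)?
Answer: -169295 + √168787 ≈ -1.6888e+5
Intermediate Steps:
Z(d) = 6 + 2*d (Z(d) = (6 + d) + d = 6 + 2*d)
(24000 - 193295) + √(Z(2 + 7)*(163 + 117) + 162067) = (24000 - 193295) + √((6 + 2*(2 + 7))*(163 + 117) + 162067) = -169295 + √((6 + 2*9)*280 + 162067) = -169295 + √((6 + 18)*280 + 162067) = -169295 + √(24*280 + 162067) = -169295 + √(6720 + 162067) = -169295 + √168787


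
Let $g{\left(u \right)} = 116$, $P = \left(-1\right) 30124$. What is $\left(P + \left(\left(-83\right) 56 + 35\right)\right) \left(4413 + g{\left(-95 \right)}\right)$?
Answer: $-157323873$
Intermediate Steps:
$P = -30124$
$\left(P + \left(\left(-83\right) 56 + 35\right)\right) \left(4413 + g{\left(-95 \right)}\right) = \left(-30124 + \left(\left(-83\right) 56 + 35\right)\right) \left(4413 + 116\right) = \left(-30124 + \left(-4648 + 35\right)\right) 4529 = \left(-30124 - 4613\right) 4529 = \left(-34737\right) 4529 = -157323873$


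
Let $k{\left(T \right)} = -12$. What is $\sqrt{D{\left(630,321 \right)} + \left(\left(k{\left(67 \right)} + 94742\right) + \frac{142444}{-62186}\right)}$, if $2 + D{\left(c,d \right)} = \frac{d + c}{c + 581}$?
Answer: $\frac{\sqrt{134302781326699712335}}{37653623} \approx 307.78$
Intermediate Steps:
$D{\left(c,d \right)} = -2 + \frac{c + d}{581 + c}$ ($D{\left(c,d \right)} = -2 + \frac{d + c}{c + 581} = -2 + \frac{c + d}{581 + c}$)
$\sqrt{D{\left(630,321 \right)} + \left(\left(k{\left(67 \right)} + 94742\right) + \frac{142444}{-62186}\right)} = \sqrt{\frac{-1162 + 321 - 630}{581 + 630} + \left(\left(-12 + 94742\right) + \frac{142444}{-62186}\right)} = \sqrt{\frac{-1162 + 321 - 630}{1211} + \left(94730 + 142444 \left(- \frac{1}{62186}\right)\right)} = \sqrt{\frac{1}{1211} \left(-1471\right) + \left(94730 - \frac{71222}{31093}\right)} = \sqrt{- \frac{1471}{1211} + \frac{2945368668}{31093}} = \sqrt{\frac{3566795719145}{37653623}} = \frac{\sqrt{134302781326699712335}}{37653623}$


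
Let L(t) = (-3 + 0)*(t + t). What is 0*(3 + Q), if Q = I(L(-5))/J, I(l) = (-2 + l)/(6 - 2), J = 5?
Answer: 0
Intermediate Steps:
L(t) = -6*t
I(l) = -½ + l/4 (I(l) = (-2 + l)/4 = (-2 + l)*(¼) = -½ + l/4)
Q = 7/5 (Q = (-½ + (-6*(-5))/4)/5 = (-½ + (¼)*30)*(⅕) = (-½ + 15/2)*(⅕) = 7*(⅕) = 7/5 ≈ 1.4000)
0*(3 + Q) = 0*(3 + 7/5) = 0*(22/5) = 0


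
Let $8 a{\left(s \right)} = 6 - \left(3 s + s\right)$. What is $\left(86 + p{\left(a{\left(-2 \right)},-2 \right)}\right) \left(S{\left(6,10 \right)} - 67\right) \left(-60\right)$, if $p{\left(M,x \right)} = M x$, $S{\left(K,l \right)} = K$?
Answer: $301950$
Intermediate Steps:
$a{\left(s \right)} = \frac{3}{4} - \frac{s}{2}$ ($a{\left(s \right)} = \frac{6 - \left(3 s + s\right)}{8} = \frac{6 - 4 s}{8} = \frac{3}{4} - \frac{s}{2}$)
$\left(86 + p{\left(a{\left(-2 \right)},-2 \right)}\right) \left(S{\left(6,10 \right)} - 67\right) \left(-60\right) = \left(86 + \left(\frac{3}{4} - -1\right) \left(-2\right)\right) \left(6 - 67\right) \left(-60\right) = \left(86 + \left(\frac{3}{4} + 1\right) \left(-2\right)\right) \left(-61\right) \left(-60\right) = \left(86 + \frac{7}{4} \left(-2\right)\right) \left(-61\right) \left(-60\right) = \left(86 - \frac{7}{2}\right) \left(-61\right) \left(-60\right) = \frac{165}{2} \left(-61\right) \left(-60\right) = \left(- \frac{10065}{2}\right) \left(-60\right) = 301950$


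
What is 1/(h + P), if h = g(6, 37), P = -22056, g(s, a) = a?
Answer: -1/22019 ≈ -4.5415e-5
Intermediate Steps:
h = 37
1/(h + P) = 1/(37 - 22056) = 1/(-22019) = -1/22019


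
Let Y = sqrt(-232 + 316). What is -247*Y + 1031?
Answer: 1031 - 494*sqrt(21) ≈ -1232.8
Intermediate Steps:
Y = 2*sqrt(21) (Y = sqrt(84) = 2*sqrt(21) ≈ 9.1651)
-247*Y + 1031 = -494*sqrt(21) + 1031 = 1031 - 494*sqrt(21)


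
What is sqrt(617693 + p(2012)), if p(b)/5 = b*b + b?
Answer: sqrt(20868473) ≈ 4568.2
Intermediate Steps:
p(b) = 5*b + 5*b**2 (p(b) = 5*(b*b + b) = 5*(b**2 + b) = 5*(b + b**2) = 5*b + 5*b**2)
sqrt(617693 + p(2012)) = sqrt(617693 + 5*2012*(1 + 2012)) = sqrt(617693 + 5*2012*2013) = sqrt(617693 + 20250780) = sqrt(20868473)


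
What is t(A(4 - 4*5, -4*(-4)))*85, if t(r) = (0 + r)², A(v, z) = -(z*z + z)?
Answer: 6288640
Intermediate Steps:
A(v, z) = -z - z² (A(v, z) = -(z² + z) = -(z + z²) = -z - z²)
t(r) = r²
t(A(4 - 4*5, -4*(-4)))*85 = (-(-4*(-4))*(1 - 4*(-4)))²*85 = (-1*16*(1 + 16))²*85 = (-1*16*17)²*85 = (-272)²*85 = 73984*85 = 6288640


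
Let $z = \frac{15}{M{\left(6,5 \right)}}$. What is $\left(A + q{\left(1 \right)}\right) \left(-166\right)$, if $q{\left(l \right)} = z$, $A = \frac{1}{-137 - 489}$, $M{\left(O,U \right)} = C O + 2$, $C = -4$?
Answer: $\frac{390598}{3443} \approx 113.45$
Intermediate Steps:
$M{\left(O,U \right)} = 2 - 4 O$ ($M{\left(O,U \right)} = - 4 O + 2 = 2 - 4 O$)
$A = - \frac{1}{626}$ ($A = \frac{1}{-626} = - \frac{1}{626} \approx -0.0015974$)
$z = - \frac{15}{22}$ ($z = \frac{15}{2 - 24} = \frac{15}{-22} = 15 \left(- \frac{1}{22}\right) = - \frac{15}{22} \approx -0.68182$)
$q{\left(l \right)} = - \frac{15}{22}$
$\left(A + q{\left(1 \right)}\right) \left(-166\right) = \left(- \frac{1}{626} - \frac{15}{22}\right) \left(-166\right) = \left(- \frac{2353}{3443}\right) \left(-166\right) = \frac{390598}{3443}$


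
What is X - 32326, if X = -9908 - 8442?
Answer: -50676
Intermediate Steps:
X = -18350
X - 32326 = -18350 - 32326 = -50676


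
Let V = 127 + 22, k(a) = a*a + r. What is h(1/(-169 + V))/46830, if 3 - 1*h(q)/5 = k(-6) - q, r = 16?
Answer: -327/62440 ≈ -0.0052370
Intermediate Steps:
k(a) = 16 + a² (k(a) = a*a + 16 = a² + 16 = 16 + a²)
V = 149
h(q) = -245 + 5*q (h(q) = 15 - 5*((16 + (-6)²) - q) = 15 - 5*((16 + 36) - q) = 15 - 5*(52 - q) = 15 + (-260 + 5*q) = -245 + 5*q)
h(1/(-169 + V))/46830 = (-245 + 5/(-169 + 149))/46830 = (-245 + 5/(-20))*(1/46830) = (-245 + 5*(-1/20))*(1/46830) = (-245 - ¼)*(1/46830) = -981/4*1/46830 = -327/62440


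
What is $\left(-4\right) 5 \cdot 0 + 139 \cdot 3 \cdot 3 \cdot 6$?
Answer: $7506$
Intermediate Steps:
$\left(-4\right) 5 \cdot 0 + 139 \cdot 3 \cdot 3 \cdot 6 = \left(-20\right) 0 + 139 \cdot 9 \cdot 6 = 0 + 139 \cdot 54 = 0 + 7506 = 7506$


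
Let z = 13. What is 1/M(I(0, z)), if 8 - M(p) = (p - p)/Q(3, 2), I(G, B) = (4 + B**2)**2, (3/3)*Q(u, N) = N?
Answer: 1/8 ≈ 0.12500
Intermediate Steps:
Q(u, N) = N
M(p) = 8 (M(p) = 8 - (p - p)/2 = 8 - 0/2 = 8 - 1*0 = 8 + 0 = 8)
1/M(I(0, z)) = 1/8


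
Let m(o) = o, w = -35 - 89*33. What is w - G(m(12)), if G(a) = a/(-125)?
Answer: -371488/125 ≈ -2971.9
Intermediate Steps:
w = -2972 (w = -35 - 2937 = -2972)
G(a) = -a/125 (G(a) = a*(-1/125) = -a/125)
w - G(m(12)) = -2972 - (-1)*12/125 = -2972 - 1*(-12/125) = -2972 + 12/125 = -371488/125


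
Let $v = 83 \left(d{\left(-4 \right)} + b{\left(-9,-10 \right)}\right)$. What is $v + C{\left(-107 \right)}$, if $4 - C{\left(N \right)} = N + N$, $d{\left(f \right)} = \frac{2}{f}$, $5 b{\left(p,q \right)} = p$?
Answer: $\frac{271}{10} \approx 27.1$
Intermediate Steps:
$b{\left(p,q \right)} = \frac{p}{5}$
$C{\left(N \right)} = 4 - 2 N$ ($C{\left(N \right)} = 4 - \left(N + N\right) = 4 - 2 N$)
$v = - \frac{1909}{10}$ ($v = 83 \left(\frac{2}{-4} + \frac{1}{5} \left(-9\right)\right) = 83 \left(2 \left(- \frac{1}{4}\right) - \frac{9}{5}\right) = 83 \left(- \frac{1}{2} - \frac{9}{5}\right) = 83 \left(- \frac{23}{10}\right) = - \frac{1909}{10} \approx -190.9$)
$v + C{\left(-107 \right)} = - \frac{1909}{10} + \left(4 - -214\right) = - \frac{1909}{10} + \left(4 + 214\right) = - \frac{1909}{10} + 218 = \frac{271}{10}$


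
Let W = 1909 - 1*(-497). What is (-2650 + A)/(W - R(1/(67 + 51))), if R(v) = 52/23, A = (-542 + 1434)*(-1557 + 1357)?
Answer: -2082075/27643 ≈ -75.320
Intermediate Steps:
W = 2406 (W = 1909 + 497 = 2406)
A = -178400 (A = 892*(-200) = -178400)
R(v) = 52/23 (R(v) = 52*(1/23) = 52/23)
(-2650 + A)/(W - R(1/(67 + 51))) = (-2650 - 178400)/(2406 - 1*52/23) = -181050/(2406 - 52/23) = -181050/55286/23 = -181050*23/55286 = -2082075/27643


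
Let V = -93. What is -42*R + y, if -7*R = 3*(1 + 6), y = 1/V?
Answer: 11717/93 ≈ 125.99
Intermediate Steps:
y = -1/93 (y = 1/(-93) = -1/93 ≈ -0.010753)
R = -3 (R = -3*(1 + 6)/7 = -3*7/7 = -⅐*21 = -3)
-42*R + y = -42*(-3) - 1/93 = 126 - 1/93 = 11717/93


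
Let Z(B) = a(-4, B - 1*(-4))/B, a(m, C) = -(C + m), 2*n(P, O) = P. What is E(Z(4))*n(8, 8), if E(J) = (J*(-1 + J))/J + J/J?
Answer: -4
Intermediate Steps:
n(P, O) = P/2
a(m, C) = -C - m
Z(B) = -1 (Z(B) = (-(B - 1*(-4)) - 1*(-4))/B = (-(B + 4) + 4)/B = (-(4 + B) + 4)/B = ((-4 - B) + 4)/B = (-B)/B = -1)
E(J) = J (E(J) = (-1 + J) + 1 = J)
E(Z(4))*n(8, 8) = -8/2 = -1*4 = -4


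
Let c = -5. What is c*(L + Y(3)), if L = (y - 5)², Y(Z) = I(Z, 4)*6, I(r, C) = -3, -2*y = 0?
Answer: -35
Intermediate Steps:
y = 0 (y = -½*0 = 0)
Y(Z) = -18 (Y(Z) = -3*6 = -18)
L = 25 (L = (0 - 5)² = (-5)² = 25)
c*(L + Y(3)) = -5*(25 - 18) = -5*7 = -35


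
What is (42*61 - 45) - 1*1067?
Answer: 1450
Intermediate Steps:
(42*61 - 45) - 1*1067 = (2562 - 45) - 1067 = 2517 - 1067 = 1450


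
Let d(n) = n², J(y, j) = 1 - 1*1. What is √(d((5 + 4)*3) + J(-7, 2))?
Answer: 27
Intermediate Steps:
J(y, j) = 0 (J(y, j) = 1 - 1 = 0)
√(d((5 + 4)*3) + J(-7, 2)) = √(((5 + 4)*3)² + 0) = √((9*3)² + 0) = √(27² + 0) = √(729 + 0) = √729 = 27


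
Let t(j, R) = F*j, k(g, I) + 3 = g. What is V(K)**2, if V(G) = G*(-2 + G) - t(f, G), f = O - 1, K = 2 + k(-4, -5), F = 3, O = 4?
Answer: 676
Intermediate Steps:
k(g, I) = -3 + g
K = -5 (K = 2 + (-3 - 4) = 2 - 7 = -5)
f = 3 (f = 4 - 1 = 3)
t(j, R) = 3*j
V(G) = -9 + G*(-2 + G) (V(G) = G*(-2 + G) - 3*3 = G*(-2 + G) - 1*9 = G*(-2 + G) - 9 = -9 + G*(-2 + G))
V(K)**2 = (-9 + (-5)**2 - 2*(-5))**2 = (-9 + 25 + 10)**2 = 26**2 = 676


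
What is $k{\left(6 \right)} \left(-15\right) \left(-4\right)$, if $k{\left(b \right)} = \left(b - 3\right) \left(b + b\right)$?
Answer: $2160$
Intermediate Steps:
$k{\left(b \right)} = 2 b \left(-3 + b\right)$ ($k{\left(b \right)} = \left(-3 + b\right) 2 b = 2 b \left(-3 + b\right)$)
$k{\left(6 \right)} \left(-15\right) \left(-4\right) = 2 \cdot 6 \left(-3 + 6\right) \left(-15\right) \left(-4\right) = 2 \cdot 6 \cdot 3 \left(-15\right) \left(-4\right) = 36 \left(-15\right) \left(-4\right) = \left(-540\right) \left(-4\right) = 2160$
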